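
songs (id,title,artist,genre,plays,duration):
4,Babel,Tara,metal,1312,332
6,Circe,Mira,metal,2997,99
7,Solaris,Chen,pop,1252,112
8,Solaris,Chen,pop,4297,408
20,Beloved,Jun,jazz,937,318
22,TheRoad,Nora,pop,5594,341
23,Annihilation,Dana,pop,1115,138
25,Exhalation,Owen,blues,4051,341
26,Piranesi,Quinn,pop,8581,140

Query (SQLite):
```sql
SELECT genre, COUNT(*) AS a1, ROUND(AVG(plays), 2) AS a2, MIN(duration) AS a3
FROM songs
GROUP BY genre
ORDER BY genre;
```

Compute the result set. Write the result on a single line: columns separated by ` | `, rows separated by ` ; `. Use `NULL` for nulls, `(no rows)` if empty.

Group songs by genre.
Per group compute: COUNT(*), ROUND(AVG(plays), 2), MIN(duration).
  blues: ids {25} → COUNT(*)=1, ROUND(AVG(plays), 2)=4051, MIN(duration)=341
  jazz: ids {20} → COUNT(*)=1, ROUND(AVG(plays), 2)=937, MIN(duration)=318
  metal: ids {4, 6} → COUNT(*)=2, ROUND(AVG(plays), 2)=2154.5, MIN(duration)=99
  pop: ids {7, 8, 22, 23, 26} → COUNT(*)=5, ROUND(AVG(plays), 2)=4167.8, MIN(duration)=112

blues | 1 | 4051 | 341 ; jazz | 1 | 937 | 318 ; metal | 2 | 2154.5 | 99 ; pop | 5 | 4167.8 | 112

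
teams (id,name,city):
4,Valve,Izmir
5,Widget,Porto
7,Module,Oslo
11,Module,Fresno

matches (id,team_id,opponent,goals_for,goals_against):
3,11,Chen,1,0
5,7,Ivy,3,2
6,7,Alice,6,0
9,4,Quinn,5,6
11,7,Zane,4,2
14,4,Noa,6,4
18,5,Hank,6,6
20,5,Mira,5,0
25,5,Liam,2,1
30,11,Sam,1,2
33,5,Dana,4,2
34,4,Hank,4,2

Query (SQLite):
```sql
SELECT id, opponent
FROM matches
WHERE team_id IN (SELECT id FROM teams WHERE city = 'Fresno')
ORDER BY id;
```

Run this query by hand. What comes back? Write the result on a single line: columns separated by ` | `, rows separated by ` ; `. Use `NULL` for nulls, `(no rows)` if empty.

Inner query: teams.id where city = 'Fresno'.
Outer: keep matches rows whose team_id is in that set.
Inner query → {11}

3 | Chen ; 30 | Sam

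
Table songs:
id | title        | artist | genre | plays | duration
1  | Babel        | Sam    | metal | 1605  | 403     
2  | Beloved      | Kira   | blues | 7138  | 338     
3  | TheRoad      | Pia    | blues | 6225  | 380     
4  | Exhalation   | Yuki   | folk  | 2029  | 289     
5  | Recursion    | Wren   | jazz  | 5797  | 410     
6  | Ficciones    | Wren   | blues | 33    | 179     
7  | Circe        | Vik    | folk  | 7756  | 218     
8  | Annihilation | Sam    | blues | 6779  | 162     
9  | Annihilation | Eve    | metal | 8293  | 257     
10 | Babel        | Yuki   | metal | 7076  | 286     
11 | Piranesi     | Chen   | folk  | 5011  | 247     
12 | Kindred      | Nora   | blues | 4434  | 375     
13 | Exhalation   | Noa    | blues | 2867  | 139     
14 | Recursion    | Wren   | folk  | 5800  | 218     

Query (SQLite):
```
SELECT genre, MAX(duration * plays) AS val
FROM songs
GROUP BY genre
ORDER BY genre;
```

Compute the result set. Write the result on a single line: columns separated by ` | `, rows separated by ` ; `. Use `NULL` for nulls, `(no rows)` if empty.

blues | 2412644 ; folk | 1690808 ; jazz | 2376770 ; metal | 2131301

For each row compute duration * plays.
Group by genre; take MAX of the expression per group.
  blues: ids {2, 3, 6, 8, 12, 13} → MAX(duration * plays)=2412644
  folk: ids {4, 7, 11, 14} → MAX(duration * plays)=1690808
  jazz: ids {5} → MAX(duration * plays)=2376770
  metal: ids {1, 9, 10} → MAX(duration * plays)=2131301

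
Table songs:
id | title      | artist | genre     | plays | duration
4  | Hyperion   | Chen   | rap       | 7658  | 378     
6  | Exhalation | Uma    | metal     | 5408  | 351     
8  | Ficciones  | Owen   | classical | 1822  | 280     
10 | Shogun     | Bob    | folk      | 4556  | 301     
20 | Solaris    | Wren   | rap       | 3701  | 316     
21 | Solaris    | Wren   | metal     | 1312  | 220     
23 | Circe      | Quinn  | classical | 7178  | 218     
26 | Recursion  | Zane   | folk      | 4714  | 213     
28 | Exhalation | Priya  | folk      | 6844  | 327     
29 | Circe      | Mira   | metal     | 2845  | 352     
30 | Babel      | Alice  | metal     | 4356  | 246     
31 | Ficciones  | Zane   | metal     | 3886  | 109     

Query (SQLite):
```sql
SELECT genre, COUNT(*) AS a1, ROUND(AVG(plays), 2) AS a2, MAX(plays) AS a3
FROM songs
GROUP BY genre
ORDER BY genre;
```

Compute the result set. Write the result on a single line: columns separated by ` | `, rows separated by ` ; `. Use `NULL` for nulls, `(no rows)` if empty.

Group songs by genre.
Per group compute: COUNT(*), ROUND(AVG(plays), 2), MAX(plays).
  classical: ids {8, 23} → COUNT(*)=2, ROUND(AVG(plays), 2)=4500, MAX(plays)=7178
  folk: ids {10, 26, 28} → COUNT(*)=3, ROUND(AVG(plays), 2)=5371.33, MAX(plays)=6844
  metal: ids {6, 21, 29, 30, 31} → COUNT(*)=5, ROUND(AVG(plays), 2)=3561.4, MAX(plays)=5408
  rap: ids {4, 20} → COUNT(*)=2, ROUND(AVG(plays), 2)=5679.5, MAX(plays)=7658

classical | 2 | 4500 | 7178 ; folk | 3 | 5371.33 | 6844 ; metal | 5 | 3561.4 | 5408 ; rap | 2 | 5679.5 | 7658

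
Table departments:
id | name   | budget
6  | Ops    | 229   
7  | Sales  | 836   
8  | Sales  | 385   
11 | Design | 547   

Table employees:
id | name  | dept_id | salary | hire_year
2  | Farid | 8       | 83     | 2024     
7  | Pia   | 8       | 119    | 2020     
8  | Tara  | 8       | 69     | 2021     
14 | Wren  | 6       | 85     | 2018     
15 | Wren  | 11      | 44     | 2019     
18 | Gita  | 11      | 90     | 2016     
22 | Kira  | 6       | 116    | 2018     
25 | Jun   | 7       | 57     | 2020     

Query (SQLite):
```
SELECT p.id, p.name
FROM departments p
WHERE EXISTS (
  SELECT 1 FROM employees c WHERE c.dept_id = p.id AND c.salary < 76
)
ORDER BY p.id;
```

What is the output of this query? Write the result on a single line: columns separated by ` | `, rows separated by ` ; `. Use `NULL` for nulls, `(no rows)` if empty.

For each departments row, check whether any employees with matching dept_id has salary < 76.
Keep rows where that is true.

7 | Sales ; 8 | Sales ; 11 | Design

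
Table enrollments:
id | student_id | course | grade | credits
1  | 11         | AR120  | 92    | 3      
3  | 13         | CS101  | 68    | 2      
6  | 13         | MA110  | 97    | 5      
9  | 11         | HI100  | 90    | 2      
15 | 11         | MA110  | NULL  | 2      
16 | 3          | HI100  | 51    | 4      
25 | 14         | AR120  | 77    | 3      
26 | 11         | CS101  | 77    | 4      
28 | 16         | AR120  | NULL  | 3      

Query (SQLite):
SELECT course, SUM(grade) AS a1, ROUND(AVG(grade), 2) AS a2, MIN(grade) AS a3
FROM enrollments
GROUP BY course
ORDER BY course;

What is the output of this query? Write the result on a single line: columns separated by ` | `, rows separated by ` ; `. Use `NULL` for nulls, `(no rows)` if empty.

AR120 | 169 | 84.5 | 77 ; CS101 | 145 | 72.5 | 68 ; HI100 | 141 | 70.5 | 51 ; MA110 | 97 | 97 | 97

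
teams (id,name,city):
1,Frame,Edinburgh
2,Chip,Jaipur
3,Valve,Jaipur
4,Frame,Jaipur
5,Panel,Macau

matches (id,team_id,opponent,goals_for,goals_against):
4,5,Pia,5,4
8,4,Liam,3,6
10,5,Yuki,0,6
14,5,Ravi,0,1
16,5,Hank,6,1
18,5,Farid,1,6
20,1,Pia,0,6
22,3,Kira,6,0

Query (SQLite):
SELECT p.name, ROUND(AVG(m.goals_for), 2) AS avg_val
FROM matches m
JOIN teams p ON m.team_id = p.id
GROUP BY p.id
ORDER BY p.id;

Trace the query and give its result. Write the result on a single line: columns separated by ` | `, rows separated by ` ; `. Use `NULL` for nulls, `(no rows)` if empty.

Frame | 0 ; Valve | 6 ; Frame | 3 ; Panel | 2.4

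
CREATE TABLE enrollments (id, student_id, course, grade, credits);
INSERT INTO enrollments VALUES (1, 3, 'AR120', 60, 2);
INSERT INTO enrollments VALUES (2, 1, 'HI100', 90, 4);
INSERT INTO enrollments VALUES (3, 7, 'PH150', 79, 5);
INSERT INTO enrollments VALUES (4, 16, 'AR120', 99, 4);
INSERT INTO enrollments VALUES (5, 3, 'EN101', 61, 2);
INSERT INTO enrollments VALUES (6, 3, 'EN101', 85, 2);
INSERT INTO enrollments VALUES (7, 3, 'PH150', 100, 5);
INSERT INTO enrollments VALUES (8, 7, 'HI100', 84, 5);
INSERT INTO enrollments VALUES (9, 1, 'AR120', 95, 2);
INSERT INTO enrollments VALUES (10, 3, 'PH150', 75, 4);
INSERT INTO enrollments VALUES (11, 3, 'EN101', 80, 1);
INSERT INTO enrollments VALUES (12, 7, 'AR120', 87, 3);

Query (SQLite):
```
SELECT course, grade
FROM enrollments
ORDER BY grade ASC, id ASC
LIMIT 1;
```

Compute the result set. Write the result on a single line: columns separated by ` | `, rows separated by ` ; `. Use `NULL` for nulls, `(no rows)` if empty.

Sort by grade asc, tiebreak id asc: (60, id=1), (61, id=5), (75, id=10), (79, id=3) …. Take first 1.

AR120 | 60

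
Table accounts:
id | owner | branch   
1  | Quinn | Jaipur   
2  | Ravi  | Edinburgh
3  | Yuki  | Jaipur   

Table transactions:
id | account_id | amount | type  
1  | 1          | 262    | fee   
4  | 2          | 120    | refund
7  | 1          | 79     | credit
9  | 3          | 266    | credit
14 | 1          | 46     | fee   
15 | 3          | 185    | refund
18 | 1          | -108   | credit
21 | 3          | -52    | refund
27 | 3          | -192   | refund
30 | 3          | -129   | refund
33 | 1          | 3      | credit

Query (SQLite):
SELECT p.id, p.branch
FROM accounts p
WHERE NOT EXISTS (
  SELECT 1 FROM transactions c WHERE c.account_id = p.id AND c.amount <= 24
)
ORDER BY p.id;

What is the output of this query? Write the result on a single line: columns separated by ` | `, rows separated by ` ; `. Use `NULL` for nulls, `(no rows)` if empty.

2 | Edinburgh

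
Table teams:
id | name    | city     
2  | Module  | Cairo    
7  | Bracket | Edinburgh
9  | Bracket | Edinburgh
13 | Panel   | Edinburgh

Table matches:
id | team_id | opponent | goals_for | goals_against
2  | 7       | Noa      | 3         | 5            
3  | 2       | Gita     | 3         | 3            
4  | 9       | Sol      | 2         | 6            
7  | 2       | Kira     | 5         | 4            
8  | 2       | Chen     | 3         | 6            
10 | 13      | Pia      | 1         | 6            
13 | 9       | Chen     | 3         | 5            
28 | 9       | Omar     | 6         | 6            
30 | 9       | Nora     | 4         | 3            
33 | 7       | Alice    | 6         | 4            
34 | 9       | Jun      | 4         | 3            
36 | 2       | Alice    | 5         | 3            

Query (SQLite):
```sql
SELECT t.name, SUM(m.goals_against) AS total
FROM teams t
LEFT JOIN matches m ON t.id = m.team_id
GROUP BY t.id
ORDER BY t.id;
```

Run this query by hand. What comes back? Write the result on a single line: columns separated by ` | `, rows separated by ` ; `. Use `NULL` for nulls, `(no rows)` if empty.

Module | 16 ; Bracket | 9 ; Bracket | 23 ; Panel | 6

LEFT JOIN keeps every teams row; unmatched ones get NULL for matches columns.
Group by teams.id and compute SUM(m.goals_against). SUM over an all-NULL group is NULL.
  2: ids {3, 7, 8, 36} → SUM(m.goals_against)=16
  7: ids {2, 33} → SUM(m.goals_against)=9
  9: ids {4, 13, 28, 30, 34} → SUM(m.goals_against)=23
  13: ids {10} → SUM(m.goals_against)=6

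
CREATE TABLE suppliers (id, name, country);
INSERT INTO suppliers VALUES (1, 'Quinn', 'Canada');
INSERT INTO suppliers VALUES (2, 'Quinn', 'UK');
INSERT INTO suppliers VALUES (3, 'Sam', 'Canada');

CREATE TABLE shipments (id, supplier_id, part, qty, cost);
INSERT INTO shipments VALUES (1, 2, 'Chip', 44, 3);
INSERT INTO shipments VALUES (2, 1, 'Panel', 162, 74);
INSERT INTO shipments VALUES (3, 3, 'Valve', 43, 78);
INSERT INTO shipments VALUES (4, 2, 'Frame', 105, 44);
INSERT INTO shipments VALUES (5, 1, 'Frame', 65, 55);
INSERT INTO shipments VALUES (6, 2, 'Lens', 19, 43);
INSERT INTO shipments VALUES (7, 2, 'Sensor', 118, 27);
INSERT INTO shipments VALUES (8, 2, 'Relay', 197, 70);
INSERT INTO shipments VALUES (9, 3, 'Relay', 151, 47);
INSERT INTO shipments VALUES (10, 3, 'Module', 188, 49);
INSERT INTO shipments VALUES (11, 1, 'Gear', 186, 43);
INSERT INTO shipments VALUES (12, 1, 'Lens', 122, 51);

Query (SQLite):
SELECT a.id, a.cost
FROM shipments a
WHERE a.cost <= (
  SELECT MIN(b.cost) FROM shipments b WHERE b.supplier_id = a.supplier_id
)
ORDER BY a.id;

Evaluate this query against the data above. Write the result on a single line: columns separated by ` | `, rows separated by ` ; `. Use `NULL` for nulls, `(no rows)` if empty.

1 | 3 ; 9 | 47 ; 11 | 43

For each shipments row a, compute MIN(cost) over rows sharing a.supplier_id.
Keep row a if a.cost <= that per-group MIN.
  supplier_id=1: MIN(cost) = 43
  supplier_id=2: MIN(cost) = 3
  supplier_id=3: MIN(cost) = 47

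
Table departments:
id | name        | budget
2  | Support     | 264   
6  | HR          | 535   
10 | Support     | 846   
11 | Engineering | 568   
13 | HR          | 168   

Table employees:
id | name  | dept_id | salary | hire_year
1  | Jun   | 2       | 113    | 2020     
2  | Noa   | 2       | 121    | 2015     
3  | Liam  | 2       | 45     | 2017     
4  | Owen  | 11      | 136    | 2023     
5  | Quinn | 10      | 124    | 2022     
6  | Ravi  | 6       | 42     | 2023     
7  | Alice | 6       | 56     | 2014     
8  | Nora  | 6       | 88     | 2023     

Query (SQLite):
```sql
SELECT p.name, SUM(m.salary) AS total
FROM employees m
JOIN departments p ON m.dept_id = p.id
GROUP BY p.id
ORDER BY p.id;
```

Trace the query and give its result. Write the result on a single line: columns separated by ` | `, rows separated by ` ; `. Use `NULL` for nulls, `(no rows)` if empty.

Support | 279 ; HR | 186 ; Support | 124 ; Engineering | 136

Join each employees row to its departments via dept_id.
Group joined rows by departments.id; compute SUM(m.salary) per group.
  2: ids {1, 2, 3} → SUM(m.salary)=279
  6: ids {6, 7, 8} → SUM(m.salary)=186
  10: ids {5} → SUM(m.salary)=124
  11: ids {4} → SUM(m.salary)=136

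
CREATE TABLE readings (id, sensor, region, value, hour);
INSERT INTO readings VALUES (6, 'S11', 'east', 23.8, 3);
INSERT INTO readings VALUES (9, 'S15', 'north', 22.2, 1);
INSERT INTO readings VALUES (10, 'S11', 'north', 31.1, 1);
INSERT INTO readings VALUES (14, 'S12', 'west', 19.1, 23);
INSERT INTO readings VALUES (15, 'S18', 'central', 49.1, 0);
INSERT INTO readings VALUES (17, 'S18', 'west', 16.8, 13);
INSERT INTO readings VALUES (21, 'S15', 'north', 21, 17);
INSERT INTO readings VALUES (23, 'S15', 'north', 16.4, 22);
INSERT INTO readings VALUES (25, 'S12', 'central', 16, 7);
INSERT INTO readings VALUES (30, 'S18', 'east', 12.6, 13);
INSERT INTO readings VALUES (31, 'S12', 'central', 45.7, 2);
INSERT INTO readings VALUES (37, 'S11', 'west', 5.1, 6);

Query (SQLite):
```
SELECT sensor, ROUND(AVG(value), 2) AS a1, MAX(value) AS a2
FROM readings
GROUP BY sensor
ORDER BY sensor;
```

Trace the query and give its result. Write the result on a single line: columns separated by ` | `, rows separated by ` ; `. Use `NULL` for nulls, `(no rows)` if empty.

Group readings by sensor.
Per group compute: ROUND(AVG(value), 2), MAX(value).
  S11: ids {6, 10, 37} → ROUND(AVG(value), 2)=20, MAX(value)=31.1
  S12: ids {14, 25, 31} → ROUND(AVG(value), 2)=26.93, MAX(value)=45.7
  S15: ids {9, 21, 23} → ROUND(AVG(value), 2)=19.87, MAX(value)=22.2
  S18: ids {15, 17, 30} → ROUND(AVG(value), 2)=26.17, MAX(value)=49.1

S11 | 20 | 31.1 ; S12 | 26.93 | 45.7 ; S15 | 19.87 | 22.2 ; S18 | 26.17 | 49.1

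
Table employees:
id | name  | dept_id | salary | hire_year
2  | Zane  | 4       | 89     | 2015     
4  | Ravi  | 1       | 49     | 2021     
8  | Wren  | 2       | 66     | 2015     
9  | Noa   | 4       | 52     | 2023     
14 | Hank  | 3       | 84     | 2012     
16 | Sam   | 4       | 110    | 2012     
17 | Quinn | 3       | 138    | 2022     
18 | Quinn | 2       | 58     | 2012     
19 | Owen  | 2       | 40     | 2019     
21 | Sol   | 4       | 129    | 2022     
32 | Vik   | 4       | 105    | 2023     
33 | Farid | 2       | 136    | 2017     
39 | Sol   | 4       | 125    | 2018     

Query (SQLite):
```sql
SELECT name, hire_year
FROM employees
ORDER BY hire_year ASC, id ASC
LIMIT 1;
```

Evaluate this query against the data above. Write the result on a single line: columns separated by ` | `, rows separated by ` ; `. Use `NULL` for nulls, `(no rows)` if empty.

Sort by hire_year asc, tiebreak id asc: (2012, id=14), (2012, id=16), (2012, id=18), (2015, id=2) …. Take first 1.

Hank | 2012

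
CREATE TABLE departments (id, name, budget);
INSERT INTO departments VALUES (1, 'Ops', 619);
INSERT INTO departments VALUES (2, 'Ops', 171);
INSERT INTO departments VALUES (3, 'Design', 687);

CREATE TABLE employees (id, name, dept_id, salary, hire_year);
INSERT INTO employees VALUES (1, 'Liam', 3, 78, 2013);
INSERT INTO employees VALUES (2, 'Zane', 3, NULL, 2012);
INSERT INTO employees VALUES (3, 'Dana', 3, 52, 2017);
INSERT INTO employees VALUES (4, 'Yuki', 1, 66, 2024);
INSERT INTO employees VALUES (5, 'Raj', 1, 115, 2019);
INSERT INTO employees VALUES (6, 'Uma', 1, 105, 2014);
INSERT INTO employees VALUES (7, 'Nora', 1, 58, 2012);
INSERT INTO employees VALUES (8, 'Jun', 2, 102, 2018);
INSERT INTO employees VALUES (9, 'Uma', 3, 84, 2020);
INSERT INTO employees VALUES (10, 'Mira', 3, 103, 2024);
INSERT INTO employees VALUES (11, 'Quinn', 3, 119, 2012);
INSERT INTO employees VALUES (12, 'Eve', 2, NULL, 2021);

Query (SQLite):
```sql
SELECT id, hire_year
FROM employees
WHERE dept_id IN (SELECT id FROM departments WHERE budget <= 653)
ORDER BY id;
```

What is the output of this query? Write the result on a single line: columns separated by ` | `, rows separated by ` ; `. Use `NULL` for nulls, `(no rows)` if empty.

4 | 2024 ; 5 | 2019 ; 6 | 2014 ; 7 | 2012 ; 8 | 2018 ; 12 | 2021

Inner query: departments.id where budget <= 653.
Outer: keep employees rows whose dept_id is in that set.
Inner query → {1, 2}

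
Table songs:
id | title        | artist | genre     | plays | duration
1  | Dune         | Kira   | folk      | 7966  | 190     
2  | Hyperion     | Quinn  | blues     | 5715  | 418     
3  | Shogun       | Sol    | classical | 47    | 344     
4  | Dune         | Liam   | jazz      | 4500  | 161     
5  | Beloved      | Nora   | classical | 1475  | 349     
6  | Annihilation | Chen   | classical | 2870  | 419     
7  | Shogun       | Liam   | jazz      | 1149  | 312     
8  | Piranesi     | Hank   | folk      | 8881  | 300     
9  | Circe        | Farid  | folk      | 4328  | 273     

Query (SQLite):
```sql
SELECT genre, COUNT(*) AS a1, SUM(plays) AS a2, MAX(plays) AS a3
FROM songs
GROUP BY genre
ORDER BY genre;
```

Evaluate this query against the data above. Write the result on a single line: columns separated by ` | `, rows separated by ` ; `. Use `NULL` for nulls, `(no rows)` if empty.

Group songs by genre.
Per group compute: COUNT(*), SUM(plays), MAX(plays).
  blues: ids {2} → COUNT(*)=1, SUM(plays)=5715, MAX(plays)=5715
  classical: ids {3, 5, 6} → COUNT(*)=3, SUM(plays)=4392, MAX(plays)=2870
  folk: ids {1, 8, 9} → COUNT(*)=3, SUM(plays)=21175, MAX(plays)=8881
  jazz: ids {4, 7} → COUNT(*)=2, SUM(plays)=5649, MAX(plays)=4500

blues | 1 | 5715 | 5715 ; classical | 3 | 4392 | 2870 ; folk | 3 | 21175 | 8881 ; jazz | 2 | 5649 | 4500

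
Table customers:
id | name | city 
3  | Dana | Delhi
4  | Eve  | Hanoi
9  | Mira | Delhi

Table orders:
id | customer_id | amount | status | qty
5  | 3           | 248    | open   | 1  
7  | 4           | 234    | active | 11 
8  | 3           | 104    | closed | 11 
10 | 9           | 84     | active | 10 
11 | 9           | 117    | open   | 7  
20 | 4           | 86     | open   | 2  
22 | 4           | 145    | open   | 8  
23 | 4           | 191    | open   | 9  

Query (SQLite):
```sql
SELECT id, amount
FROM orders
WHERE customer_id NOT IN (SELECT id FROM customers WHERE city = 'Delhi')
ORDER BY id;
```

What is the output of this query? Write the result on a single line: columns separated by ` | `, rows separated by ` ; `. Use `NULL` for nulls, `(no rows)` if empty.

7 | 234 ; 20 | 86 ; 22 | 145 ; 23 | 191

Inner query: customers.id where city = 'Delhi'.
Outer: keep orders rows whose customer_id is not in that set.
Inner query → {3, 9}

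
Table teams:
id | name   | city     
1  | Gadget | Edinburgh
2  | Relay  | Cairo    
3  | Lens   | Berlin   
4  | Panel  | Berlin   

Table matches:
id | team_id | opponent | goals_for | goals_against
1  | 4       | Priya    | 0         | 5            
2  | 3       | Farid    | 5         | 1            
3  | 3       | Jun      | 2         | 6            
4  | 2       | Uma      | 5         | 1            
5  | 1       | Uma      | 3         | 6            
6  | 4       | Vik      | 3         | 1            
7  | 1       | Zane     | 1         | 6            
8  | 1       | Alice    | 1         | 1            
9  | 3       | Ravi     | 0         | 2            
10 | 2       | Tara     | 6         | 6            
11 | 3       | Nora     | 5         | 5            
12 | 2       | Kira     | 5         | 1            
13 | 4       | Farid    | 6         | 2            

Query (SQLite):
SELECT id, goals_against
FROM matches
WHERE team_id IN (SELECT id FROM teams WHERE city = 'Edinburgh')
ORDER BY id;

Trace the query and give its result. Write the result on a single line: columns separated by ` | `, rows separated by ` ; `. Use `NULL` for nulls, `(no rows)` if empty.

5 | 6 ; 7 | 6 ; 8 | 1

Inner query: teams.id where city = 'Edinburgh'.
Outer: keep matches rows whose team_id is in that set.
Inner query → {1}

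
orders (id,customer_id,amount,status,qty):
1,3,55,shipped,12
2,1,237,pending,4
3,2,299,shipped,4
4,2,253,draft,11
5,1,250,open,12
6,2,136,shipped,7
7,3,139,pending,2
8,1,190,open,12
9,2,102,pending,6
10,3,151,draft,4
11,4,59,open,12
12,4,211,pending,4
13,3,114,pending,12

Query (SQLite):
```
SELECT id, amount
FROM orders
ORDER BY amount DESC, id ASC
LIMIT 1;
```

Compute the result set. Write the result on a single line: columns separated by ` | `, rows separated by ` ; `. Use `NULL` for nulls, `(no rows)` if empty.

3 | 299

Sort by amount desc, tiebreak id asc: (299, id=3), (253, id=4), (250, id=5), (237, id=2) …. Take first 1.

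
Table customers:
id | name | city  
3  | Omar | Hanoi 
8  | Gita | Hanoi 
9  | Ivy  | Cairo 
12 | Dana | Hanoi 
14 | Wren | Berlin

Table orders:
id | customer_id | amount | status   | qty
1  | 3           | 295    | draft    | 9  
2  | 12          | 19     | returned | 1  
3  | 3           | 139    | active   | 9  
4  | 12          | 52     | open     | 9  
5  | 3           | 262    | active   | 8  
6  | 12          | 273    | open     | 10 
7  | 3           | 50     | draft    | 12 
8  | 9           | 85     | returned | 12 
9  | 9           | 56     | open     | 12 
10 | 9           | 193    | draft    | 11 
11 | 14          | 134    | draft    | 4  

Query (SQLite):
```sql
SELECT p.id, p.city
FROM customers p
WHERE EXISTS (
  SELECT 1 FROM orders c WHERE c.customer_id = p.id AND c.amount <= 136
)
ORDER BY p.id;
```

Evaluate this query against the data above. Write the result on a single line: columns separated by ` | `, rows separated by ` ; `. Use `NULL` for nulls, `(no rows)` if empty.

3 | Hanoi ; 9 | Cairo ; 12 | Hanoi ; 14 | Berlin

For each customers row, check whether any orders with matching customer_id has amount <= 136.
Keep rows where that is true.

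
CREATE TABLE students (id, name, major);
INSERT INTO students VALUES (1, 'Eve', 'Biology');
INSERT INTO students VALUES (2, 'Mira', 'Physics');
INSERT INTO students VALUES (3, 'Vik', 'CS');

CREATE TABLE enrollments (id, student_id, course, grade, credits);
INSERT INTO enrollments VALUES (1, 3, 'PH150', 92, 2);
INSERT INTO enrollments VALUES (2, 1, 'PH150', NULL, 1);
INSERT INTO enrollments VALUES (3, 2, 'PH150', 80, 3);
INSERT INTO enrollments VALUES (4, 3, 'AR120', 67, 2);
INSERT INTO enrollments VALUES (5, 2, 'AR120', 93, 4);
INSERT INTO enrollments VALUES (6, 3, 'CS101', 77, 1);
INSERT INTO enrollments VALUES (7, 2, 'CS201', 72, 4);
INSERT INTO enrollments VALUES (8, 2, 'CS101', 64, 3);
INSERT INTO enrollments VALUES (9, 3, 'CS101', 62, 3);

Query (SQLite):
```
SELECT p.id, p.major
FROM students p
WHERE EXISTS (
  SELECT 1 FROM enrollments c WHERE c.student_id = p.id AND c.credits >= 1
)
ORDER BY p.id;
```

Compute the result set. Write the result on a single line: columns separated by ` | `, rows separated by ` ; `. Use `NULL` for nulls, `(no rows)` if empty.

1 | Biology ; 2 | Physics ; 3 | CS

For each students row, check whether any enrollments with matching student_id has credits >= 1.
Keep rows where that is true.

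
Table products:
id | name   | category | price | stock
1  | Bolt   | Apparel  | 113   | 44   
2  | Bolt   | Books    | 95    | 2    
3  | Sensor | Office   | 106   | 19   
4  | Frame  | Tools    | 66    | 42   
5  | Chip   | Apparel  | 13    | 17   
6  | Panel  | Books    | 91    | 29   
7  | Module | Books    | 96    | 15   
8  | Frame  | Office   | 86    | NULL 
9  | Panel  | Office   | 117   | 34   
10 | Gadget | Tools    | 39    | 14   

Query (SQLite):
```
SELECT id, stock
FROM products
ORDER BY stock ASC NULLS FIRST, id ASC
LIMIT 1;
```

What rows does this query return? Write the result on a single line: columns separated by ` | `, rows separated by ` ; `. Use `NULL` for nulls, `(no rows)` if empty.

8 | NULL

Sort by stock asc, tiebreak id asc: (NULL, id=8), (2, id=2), (14, id=10), (15, id=7) …. Take first 1.
NULLS FIRST: NULL stock rows go before all non-NULL rows (among themselves ordered by id asc).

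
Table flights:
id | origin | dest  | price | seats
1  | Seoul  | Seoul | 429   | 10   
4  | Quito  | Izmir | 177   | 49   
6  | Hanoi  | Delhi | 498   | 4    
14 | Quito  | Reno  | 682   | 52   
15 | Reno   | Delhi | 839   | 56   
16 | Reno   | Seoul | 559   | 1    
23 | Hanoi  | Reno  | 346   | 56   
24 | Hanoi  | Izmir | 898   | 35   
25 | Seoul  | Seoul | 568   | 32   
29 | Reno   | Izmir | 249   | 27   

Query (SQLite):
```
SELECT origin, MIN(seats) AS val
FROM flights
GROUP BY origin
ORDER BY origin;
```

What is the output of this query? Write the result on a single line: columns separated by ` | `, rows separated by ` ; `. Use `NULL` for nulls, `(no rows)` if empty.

Hanoi | 4 ; Quito | 49 ; Reno | 1 ; Seoul | 10

Partition flights by origin; compute MIN(seats) within each group.
  Hanoi: ids {6, 23, 24} → MIN(seats)=4
  Quito: ids {4, 14} → MIN(seats)=49
  Reno: ids {15, 16, 29} → MIN(seats)=1
  Seoul: ids {1, 25} → MIN(seats)=10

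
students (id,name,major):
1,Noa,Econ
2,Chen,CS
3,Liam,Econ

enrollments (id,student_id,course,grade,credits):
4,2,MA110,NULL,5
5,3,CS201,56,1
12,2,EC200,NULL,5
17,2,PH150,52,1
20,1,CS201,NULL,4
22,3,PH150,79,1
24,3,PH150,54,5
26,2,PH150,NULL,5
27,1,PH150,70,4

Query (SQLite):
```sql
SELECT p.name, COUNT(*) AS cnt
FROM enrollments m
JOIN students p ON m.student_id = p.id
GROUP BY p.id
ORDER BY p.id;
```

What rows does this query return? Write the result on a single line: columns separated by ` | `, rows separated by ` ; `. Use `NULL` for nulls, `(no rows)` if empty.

Noa | 2 ; Chen | 4 ; Liam | 3

Join each enrollments row to its students via student_id.
Group joined rows by students.id; compute COUNT(*) per group.
  1: ids {20, 27} → COUNT(*)=2
  2: ids {4, 12, 17, 26} → COUNT(*)=4
  3: ids {5, 22, 24} → COUNT(*)=3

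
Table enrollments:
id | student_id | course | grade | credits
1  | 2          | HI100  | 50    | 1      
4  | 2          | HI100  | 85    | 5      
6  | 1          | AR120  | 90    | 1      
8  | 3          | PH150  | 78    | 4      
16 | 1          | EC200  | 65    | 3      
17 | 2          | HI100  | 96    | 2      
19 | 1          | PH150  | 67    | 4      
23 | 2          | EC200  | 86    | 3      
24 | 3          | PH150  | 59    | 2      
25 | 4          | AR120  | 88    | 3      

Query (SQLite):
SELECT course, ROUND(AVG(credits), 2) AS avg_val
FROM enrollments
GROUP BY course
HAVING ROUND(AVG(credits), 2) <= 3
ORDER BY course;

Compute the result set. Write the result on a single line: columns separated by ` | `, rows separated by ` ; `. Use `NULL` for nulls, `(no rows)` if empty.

Partition enrollments by course; compute ROUND(AVG(credits), 2) within each group.
HAVING: keep groups where ROUND(AVG(credits), 2) <= 3.
  AR120: ids {6, 25} → ROUND(AVG(credits), 2)=2
  EC200: ids {16, 23} → ROUND(AVG(credits), 2)=3
  HI100: ids {1, 4, 17} → ROUND(AVG(credits), 2)=2.67
  PH150: ids {8, 19, 24} → ROUND(AVG(credits), 2)=3.33

AR120 | 2 ; EC200 | 3 ; HI100 | 2.67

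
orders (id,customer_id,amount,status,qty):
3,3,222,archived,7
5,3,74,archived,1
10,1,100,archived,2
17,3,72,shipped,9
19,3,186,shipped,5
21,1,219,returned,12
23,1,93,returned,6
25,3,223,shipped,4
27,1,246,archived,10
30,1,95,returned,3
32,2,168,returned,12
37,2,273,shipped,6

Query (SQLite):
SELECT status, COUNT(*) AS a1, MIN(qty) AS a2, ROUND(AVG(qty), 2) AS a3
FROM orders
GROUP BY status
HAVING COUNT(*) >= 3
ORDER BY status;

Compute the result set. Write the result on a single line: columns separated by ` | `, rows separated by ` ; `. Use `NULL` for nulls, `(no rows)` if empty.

archived | 4 | 1 | 5 ; returned | 4 | 3 | 8.25 ; shipped | 4 | 4 | 6

Group orders by status.
Per group compute: COUNT(*), MIN(qty), ROUND(AVG(qty), 2).
HAVING: drop groups with fewer than 3 rows.
  archived: ids {3, 5, 10, 27} → COUNT(*)=4, MIN(qty)=1, ROUND(AVG(qty), 2)=5
  returned: ids {21, 23, 30, 32} → COUNT(*)=4, MIN(qty)=3, ROUND(AVG(qty), 2)=8.25
  shipped: ids {17, 19, 25, 37} → COUNT(*)=4, MIN(qty)=4, ROUND(AVG(qty), 2)=6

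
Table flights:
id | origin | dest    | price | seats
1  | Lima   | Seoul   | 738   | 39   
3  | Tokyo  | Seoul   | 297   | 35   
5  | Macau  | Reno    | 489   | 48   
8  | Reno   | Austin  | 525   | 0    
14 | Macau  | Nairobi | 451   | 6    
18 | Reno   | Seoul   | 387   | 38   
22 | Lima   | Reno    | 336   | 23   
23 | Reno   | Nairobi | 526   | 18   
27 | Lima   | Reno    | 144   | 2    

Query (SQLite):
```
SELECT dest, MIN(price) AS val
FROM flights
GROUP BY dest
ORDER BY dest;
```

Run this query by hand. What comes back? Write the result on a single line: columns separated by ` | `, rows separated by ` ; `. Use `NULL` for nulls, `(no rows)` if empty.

Partition flights by dest; compute MIN(price) within each group.
  Austin: ids {8} → MIN(price)=525
  Nairobi: ids {14, 23} → MIN(price)=451
  Reno: ids {5, 22, 27} → MIN(price)=144
  Seoul: ids {1, 3, 18} → MIN(price)=297

Austin | 525 ; Nairobi | 451 ; Reno | 144 ; Seoul | 297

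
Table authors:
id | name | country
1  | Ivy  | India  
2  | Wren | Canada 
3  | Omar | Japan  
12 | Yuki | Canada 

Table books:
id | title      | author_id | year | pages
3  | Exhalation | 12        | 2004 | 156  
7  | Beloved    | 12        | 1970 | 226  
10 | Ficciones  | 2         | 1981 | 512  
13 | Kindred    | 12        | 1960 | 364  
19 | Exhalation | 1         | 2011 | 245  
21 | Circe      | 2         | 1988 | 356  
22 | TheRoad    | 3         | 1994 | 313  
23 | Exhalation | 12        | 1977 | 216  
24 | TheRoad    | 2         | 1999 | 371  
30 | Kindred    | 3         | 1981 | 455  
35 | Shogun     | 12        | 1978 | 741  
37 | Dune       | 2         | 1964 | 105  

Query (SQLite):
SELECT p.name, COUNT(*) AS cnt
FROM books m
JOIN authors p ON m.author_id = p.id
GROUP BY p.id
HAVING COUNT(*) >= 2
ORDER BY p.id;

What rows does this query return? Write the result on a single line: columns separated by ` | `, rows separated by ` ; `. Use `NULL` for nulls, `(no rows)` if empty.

Join each books row to its authors via author_id.
Group joined rows by authors.id; compute COUNT(*) per group.
HAVING: keep groups with count ≥ 2.
  1: ids {19} → COUNT(*)=1
  2: ids {10, 21, 24, 37} → COUNT(*)=4
  3: ids {22, 30} → COUNT(*)=2
  12: ids {3, 7, 13, 23, 35} → COUNT(*)=5

Wren | 4 ; Omar | 2 ; Yuki | 5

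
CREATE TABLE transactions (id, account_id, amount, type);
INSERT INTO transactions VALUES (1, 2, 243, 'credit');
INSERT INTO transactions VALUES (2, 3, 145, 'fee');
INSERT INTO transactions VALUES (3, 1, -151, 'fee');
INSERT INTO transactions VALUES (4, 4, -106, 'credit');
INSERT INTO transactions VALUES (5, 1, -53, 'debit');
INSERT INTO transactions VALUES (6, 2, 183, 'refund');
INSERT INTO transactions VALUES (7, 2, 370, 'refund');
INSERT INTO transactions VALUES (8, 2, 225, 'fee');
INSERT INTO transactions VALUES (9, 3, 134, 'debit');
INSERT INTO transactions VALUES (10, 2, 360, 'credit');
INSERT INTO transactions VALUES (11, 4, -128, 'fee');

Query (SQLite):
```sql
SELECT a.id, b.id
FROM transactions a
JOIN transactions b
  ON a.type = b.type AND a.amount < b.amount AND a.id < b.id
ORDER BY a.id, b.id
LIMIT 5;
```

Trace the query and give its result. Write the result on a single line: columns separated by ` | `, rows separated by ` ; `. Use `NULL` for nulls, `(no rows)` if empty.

1 | 10 ; 2 | 8 ; 3 | 8 ; 3 | 11 ; 4 | 10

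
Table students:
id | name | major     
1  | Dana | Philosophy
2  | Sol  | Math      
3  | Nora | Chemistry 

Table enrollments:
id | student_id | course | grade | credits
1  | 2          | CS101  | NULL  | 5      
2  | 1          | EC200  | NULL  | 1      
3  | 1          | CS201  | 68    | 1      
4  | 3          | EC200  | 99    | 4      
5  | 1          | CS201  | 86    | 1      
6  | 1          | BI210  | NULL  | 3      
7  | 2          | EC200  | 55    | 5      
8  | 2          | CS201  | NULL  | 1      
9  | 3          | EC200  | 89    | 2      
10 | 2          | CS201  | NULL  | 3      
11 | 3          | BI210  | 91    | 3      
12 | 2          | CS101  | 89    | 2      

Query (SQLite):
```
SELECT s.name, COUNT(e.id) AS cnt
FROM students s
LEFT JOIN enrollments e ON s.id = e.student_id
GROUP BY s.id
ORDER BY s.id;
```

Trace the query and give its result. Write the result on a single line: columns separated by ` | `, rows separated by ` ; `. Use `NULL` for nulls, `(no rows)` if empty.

LEFT JOIN keeps every students row; unmatched ones get NULL for enrollments columns.
Group by students.id and compute COUNT(e.id). COUNT(col) of an all-NULL group is 0.
  1: ids {2, 3, 5, 6} → COUNT(e.id)=4
  2: ids {1, 7, 8, 10, 12} → COUNT(e.id)=5
  3: ids {4, 9, 11} → COUNT(e.id)=3

Dana | 4 ; Sol | 5 ; Nora | 3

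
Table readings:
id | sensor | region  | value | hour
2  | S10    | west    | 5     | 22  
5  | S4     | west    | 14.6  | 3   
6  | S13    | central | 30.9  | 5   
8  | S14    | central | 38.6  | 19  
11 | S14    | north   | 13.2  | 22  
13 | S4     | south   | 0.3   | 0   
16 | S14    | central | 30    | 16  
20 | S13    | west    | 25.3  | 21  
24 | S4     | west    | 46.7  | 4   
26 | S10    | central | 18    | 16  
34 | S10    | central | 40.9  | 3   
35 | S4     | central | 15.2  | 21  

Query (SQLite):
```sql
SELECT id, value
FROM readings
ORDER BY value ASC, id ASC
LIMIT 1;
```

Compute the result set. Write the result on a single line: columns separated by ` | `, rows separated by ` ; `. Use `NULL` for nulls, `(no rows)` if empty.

13 | 0.3

Sort by value asc, tiebreak id asc: (0.3, id=13), (5, id=2), (13.2, id=11), (14.6, id=5) …. Take first 1.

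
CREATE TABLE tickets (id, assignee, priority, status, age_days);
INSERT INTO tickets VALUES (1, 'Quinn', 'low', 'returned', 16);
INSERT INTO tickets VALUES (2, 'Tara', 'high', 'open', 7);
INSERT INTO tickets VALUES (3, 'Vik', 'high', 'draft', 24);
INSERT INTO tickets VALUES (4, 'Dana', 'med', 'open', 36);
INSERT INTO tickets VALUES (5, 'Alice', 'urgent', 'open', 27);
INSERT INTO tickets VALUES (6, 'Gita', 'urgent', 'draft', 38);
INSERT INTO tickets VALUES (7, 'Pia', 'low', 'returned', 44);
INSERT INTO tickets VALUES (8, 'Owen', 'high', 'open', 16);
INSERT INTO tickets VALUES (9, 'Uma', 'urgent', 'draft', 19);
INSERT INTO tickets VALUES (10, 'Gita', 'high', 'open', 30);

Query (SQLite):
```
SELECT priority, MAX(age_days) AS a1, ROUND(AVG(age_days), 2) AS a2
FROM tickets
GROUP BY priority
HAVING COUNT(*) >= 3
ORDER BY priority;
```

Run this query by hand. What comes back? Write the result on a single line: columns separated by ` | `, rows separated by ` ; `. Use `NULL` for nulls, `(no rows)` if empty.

high | 30 | 19.25 ; urgent | 38 | 28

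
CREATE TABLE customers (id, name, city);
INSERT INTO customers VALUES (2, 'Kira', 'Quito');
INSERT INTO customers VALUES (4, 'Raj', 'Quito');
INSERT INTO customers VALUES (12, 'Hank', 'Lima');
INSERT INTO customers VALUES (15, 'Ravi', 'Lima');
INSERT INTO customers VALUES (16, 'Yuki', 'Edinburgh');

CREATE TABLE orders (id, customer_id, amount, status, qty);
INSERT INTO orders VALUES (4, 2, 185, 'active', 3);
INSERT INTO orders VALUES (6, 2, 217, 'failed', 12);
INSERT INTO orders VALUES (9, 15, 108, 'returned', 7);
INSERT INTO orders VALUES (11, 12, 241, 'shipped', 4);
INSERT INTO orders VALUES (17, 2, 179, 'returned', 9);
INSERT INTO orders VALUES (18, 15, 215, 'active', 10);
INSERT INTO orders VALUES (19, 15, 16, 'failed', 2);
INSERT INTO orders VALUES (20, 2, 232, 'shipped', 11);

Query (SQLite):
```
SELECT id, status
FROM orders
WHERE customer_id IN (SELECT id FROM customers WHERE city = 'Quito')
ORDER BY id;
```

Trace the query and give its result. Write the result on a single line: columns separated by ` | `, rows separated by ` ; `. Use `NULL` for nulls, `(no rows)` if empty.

Inner query: customers.id where city = 'Quito'.
Outer: keep orders rows whose customer_id is in that set.
Inner query → {2, 4}

4 | active ; 6 | failed ; 17 | returned ; 20 | shipped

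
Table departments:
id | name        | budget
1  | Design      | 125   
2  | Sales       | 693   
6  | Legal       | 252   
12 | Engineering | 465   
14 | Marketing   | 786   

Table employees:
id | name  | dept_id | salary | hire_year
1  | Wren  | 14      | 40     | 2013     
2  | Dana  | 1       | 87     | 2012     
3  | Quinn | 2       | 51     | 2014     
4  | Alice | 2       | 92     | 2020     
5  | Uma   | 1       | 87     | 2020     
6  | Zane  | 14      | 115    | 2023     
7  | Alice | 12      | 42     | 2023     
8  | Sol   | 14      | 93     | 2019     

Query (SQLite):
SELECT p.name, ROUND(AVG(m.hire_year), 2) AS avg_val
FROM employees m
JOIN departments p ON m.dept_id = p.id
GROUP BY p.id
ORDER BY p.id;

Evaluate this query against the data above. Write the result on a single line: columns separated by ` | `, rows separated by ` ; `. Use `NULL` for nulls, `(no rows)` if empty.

Design | 2016 ; Sales | 2017 ; Engineering | 2023 ; Marketing | 2018.33

Join each employees row to its departments via dept_id.
Group joined rows by departments.id; compute ROUND(AVG(m.hire_year), 2) per group.
  1: ids {2, 5} → ROUND(AVG(m.hire_year), 2)=2016
  2: ids {3, 4} → ROUND(AVG(m.hire_year), 2)=2017
  12: ids {7} → ROUND(AVG(m.hire_year), 2)=2023
  14: ids {1, 6, 8} → ROUND(AVG(m.hire_year), 2)=2018.33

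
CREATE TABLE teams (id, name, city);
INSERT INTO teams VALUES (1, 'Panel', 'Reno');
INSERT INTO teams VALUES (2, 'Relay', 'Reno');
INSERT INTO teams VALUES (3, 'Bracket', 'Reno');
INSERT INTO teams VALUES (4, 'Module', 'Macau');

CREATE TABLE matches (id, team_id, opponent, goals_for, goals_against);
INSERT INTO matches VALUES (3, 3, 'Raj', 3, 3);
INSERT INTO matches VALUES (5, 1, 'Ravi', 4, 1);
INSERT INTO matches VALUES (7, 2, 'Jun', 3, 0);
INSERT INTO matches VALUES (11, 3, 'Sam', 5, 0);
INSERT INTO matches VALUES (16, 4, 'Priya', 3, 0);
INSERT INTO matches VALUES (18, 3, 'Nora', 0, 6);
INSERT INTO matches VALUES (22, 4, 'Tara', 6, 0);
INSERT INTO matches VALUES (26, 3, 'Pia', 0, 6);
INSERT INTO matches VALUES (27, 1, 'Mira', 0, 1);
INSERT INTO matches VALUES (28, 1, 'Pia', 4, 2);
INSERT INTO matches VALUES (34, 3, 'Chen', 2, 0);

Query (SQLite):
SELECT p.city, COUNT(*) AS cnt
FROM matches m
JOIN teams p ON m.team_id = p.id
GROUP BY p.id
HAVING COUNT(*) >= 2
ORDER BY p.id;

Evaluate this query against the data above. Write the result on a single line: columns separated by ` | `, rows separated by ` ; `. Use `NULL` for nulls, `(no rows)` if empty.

Reno | 3 ; Reno | 5 ; Macau | 2

Join each matches row to its teams via team_id.
Group joined rows by teams.id; compute COUNT(*) per group.
HAVING: keep groups with count ≥ 2.
  1: ids {5, 27, 28} → COUNT(*)=3
  2: ids {7} → COUNT(*)=1
  3: ids {3, 11, 18, 26, 34} → COUNT(*)=5
  4: ids {16, 22} → COUNT(*)=2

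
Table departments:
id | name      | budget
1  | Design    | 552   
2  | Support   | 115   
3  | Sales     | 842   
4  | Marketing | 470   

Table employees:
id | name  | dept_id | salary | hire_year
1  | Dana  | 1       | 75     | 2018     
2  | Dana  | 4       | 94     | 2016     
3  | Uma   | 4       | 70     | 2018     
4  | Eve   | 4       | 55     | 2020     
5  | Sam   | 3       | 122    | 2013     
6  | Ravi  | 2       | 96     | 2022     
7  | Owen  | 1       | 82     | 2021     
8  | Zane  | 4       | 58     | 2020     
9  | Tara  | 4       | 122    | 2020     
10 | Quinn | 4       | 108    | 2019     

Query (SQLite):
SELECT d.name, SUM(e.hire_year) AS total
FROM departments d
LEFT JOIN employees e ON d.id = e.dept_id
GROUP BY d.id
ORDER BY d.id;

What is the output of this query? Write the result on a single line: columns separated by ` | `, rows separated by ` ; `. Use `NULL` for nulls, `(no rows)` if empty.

LEFT JOIN keeps every departments row; unmatched ones get NULL for employees columns.
Group by departments.id and compute SUM(e.hire_year). SUM over an all-NULL group is NULL.
  1: ids {1, 7} → SUM(e.hire_year)=4039
  2: ids {6} → SUM(e.hire_year)=2022
  3: ids {5} → SUM(e.hire_year)=2013
  4: ids {2, 3, 4, 8, 9, 10} → SUM(e.hire_year)=12113

Design | 4039 ; Support | 2022 ; Sales | 2013 ; Marketing | 12113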